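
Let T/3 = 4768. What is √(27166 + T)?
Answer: √41470 ≈ 203.64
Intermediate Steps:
T = 14304 (T = 3*4768 = 14304)
√(27166 + T) = √(27166 + 14304) = √41470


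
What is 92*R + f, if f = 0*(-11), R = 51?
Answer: 4692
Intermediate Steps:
f = 0
92*R + f = 92*51 + 0 = 4692 + 0 = 4692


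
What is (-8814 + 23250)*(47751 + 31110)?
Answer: 1138437396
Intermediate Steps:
(-8814 + 23250)*(47751 + 31110) = 14436*78861 = 1138437396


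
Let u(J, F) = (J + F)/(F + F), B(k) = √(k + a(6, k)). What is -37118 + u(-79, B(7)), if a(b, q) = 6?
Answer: -74235/2 - 79*√13/26 ≈ -37128.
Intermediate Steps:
B(k) = √(6 + k) (B(k) = √(k + 6) = √(6 + k))
u(J, F) = (F + J)/(2*F) (u(J, F) = (F + J)/((2*F)) = (F + J)*(1/(2*F)) = (F + J)/(2*F))
-37118 + u(-79, B(7)) = -37118 + (√(6 + 7) - 79)/(2*(√(6 + 7))) = -37118 + (√13 - 79)/(2*(√13)) = -37118 + (√13/13)*(-79 + √13)/2 = -37118 + √13*(-79 + √13)/26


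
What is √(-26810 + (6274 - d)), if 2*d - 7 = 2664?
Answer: I*√87486/2 ≈ 147.89*I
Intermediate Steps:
d = 2671/2 (d = 7/2 + (½)*2664 = 7/2 + 1332 = 2671/2 ≈ 1335.5)
√(-26810 + (6274 - d)) = √(-26810 + (6274 - 1*2671/2)) = √(-26810 + (6274 - 2671/2)) = √(-26810 + 9877/2) = √(-43743/2) = I*√87486/2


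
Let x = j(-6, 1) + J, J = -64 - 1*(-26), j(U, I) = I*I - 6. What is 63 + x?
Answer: 20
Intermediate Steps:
j(U, I) = -6 + I**2 (j(U, I) = I**2 - 6 = -6 + I**2)
J = -38 (J = -64 + 26 = -38)
x = -43 (x = (-6 + 1**2) - 38 = (-6 + 1) - 38 = -5 - 38 = -43)
63 + x = 63 - 43 = 20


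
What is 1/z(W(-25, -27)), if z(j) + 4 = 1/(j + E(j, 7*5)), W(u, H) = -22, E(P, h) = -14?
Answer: -36/145 ≈ -0.24828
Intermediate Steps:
z(j) = -4 + 1/(-14 + j) (z(j) = -4 + 1/(j - 14) = -4 + 1/(-14 + j))
1/z(W(-25, -27)) = 1/((57 - 4*(-22))/(-14 - 22)) = 1/((57 + 88)/(-36)) = 1/(-1/36*145) = 1/(-145/36) = -36/145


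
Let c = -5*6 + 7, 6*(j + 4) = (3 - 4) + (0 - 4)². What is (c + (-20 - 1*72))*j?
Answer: 345/2 ≈ 172.50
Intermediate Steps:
j = -3/2 (j = -4 + ((3 - 4) + (0 - 4)²)/6 = -4 + (-1 + (-4)²)/6 = -4 + (-1 + 16)/6 = -4 + (⅙)*15 = -4 + 5/2 = -3/2 ≈ -1.5000)
c = -23 (c = -30 + 7 = -23)
(c + (-20 - 1*72))*j = (-23 + (-20 - 1*72))*(-3/2) = (-23 + (-20 - 72))*(-3/2) = (-23 - 92)*(-3/2) = -115*(-3/2) = 345/2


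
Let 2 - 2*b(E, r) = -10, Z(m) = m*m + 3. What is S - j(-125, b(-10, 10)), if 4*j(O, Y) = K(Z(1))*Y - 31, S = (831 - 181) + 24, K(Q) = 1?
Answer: 2721/4 ≈ 680.25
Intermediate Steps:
Z(m) = 3 + m**2 (Z(m) = m**2 + 3 = 3 + m**2)
b(E, r) = 6 (b(E, r) = 1 - 1/2*(-10) = 1 + 5 = 6)
S = 674 (S = 650 + 24 = 674)
j(O, Y) = -31/4 + Y/4 (j(O, Y) = (1*Y - 31)/4 = (Y - 31)/4 = (-31 + Y)/4 = -31/4 + Y/4)
S - j(-125, b(-10, 10)) = 674 - (-31/4 + (1/4)*6) = 674 - (-31/4 + 3/2) = 674 - 1*(-25/4) = 674 + 25/4 = 2721/4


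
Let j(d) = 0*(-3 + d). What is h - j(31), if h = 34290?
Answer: 34290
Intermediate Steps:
j(d) = 0
h - j(31) = 34290 - 1*0 = 34290 + 0 = 34290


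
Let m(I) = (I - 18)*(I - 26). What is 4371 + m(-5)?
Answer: 5084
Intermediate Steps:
m(I) = (-26 + I)*(-18 + I) (m(I) = (-18 + I)*(-26 + I) = (-26 + I)*(-18 + I))
4371 + m(-5) = 4371 + (468 + (-5)² - 44*(-5)) = 4371 + (468 + 25 + 220) = 4371 + 713 = 5084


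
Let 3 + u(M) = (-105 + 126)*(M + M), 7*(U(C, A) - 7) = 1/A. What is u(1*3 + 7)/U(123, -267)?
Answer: 779373/13082 ≈ 59.576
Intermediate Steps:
U(C, A) = 7 + 1/(7*A)
u(M) = -3 + 42*M (u(M) = -3 + (-105 + 126)*(M + M) = -3 + 21*(2*M) = -3 + 42*M)
u(1*3 + 7)/U(123, -267) = (-3 + 42*(1*3 + 7))/(7 + (⅐)/(-267)) = (-3 + 42*(3 + 7))/(7 + (⅐)*(-1/267)) = (-3 + 42*10)/(7 - 1/1869) = (-3 + 420)/(13082/1869) = 417*(1869/13082) = 779373/13082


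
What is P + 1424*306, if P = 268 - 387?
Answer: 435625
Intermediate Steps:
P = -119
P + 1424*306 = -119 + 1424*306 = -119 + 435744 = 435625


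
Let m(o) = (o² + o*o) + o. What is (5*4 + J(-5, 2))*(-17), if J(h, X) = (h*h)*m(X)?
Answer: -4590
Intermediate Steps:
m(o) = o + 2*o² (m(o) = (o² + o²) + o = 2*o² + o = o + 2*o²)
J(h, X) = X*h²*(1 + 2*X) (J(h, X) = (h*h)*(X*(1 + 2*X)) = h²*(X*(1 + 2*X)) = X*h²*(1 + 2*X))
(5*4 + J(-5, 2))*(-17) = (5*4 + 2*(-5)²*(1 + 2*2))*(-17) = (20 + 2*25*(1 + 4))*(-17) = (20 + 2*25*5)*(-17) = (20 + 250)*(-17) = 270*(-17) = -4590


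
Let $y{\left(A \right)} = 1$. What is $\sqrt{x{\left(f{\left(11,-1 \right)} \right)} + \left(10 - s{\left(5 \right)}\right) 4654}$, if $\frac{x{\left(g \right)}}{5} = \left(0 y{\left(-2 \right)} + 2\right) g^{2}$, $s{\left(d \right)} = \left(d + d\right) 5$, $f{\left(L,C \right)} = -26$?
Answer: $10 i \sqrt{1794} \approx 423.56 i$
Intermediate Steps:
$s{\left(d \right)} = 10 d$ ($s{\left(d \right)} = 2 d 5 = 10 d$)
$x{\left(g \right)} = 10 g^{2}$ ($x{\left(g \right)} = 5 \left(0 \cdot 1 + 2\right) g^{2} = 5 \left(0 + 2\right) g^{2} = 5 \cdot 2 g^{2} = 10 g^{2}$)
$\sqrt{x{\left(f{\left(11,-1 \right)} \right)} + \left(10 - s{\left(5 \right)}\right) 4654} = \sqrt{10 \left(-26\right)^{2} + \left(10 - 10 \cdot 5\right) 4654} = \sqrt{10 \cdot 676 + \left(10 - 50\right) 4654} = \sqrt{6760 + \left(10 - 50\right) 4654} = \sqrt{6760 - 186160} = \sqrt{-179400} = 10 i \sqrt{1794}$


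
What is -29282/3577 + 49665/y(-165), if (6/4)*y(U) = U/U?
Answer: 532896551/7154 ≈ 74489.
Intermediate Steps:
y(U) = ⅔ (y(U) = 2*(U/U)/3 = (⅔)*1 = ⅔)
-29282/3577 + 49665/y(-165) = -29282/3577 + 49665/(⅔) = -29282*1/3577 + 49665*(3/2) = -29282/3577 + 148995/2 = 532896551/7154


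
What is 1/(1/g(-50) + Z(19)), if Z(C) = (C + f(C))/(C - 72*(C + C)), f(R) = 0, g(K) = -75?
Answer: -10725/218 ≈ -49.197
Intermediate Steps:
Z(C) = -1/143 (Z(C) = (C + 0)/(C - 72*(C + C)) = C/(C - 144*C) = C/((-143*C)) = C*(-1/(143*C)) = -1/143)
1/(1/g(-50) + Z(19)) = 1/(1/(-75) - 1/143) = 1/(-1/75 - 1/143) = 1/(-218/10725) = -10725/218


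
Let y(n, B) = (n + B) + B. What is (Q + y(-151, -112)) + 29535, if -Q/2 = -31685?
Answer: 92530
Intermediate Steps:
y(n, B) = n + 2*B (y(n, B) = (B + n) + B = n + 2*B)
Q = 63370 (Q = -2*(-31685) = 63370)
(Q + y(-151, -112)) + 29535 = (63370 + (-151 + 2*(-112))) + 29535 = (63370 + (-151 - 224)) + 29535 = (63370 - 375) + 29535 = 62995 + 29535 = 92530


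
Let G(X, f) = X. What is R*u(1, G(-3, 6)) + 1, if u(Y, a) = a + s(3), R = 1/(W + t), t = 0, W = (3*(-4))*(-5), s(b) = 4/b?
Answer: 35/36 ≈ 0.97222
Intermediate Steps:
W = 60 (W = -12*(-5) = 60)
R = 1/60 (R = 1/(60 + 0) = 1/60 ≈ 0.016667)
u(Y, a) = 4/3 + a (u(Y, a) = a + 4/3 = 4/3 + a)
R*u(1, G(-3, 6)) + 1 = (4/3 - 3)/60 + 1 = (1/60)*(-5/3) + 1 = -1/36 + 1 = 35/36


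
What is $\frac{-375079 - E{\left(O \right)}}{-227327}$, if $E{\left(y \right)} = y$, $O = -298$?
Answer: $\frac{374781}{227327} \approx 1.6486$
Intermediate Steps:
$\frac{-375079 - E{\left(O \right)}}{-227327} = \frac{-375079 - -298}{-227327} = \left(-375079 + 298\right) \left(- \frac{1}{227327}\right) = \left(-374781\right) \left(- \frac{1}{227327}\right) = \frac{374781}{227327}$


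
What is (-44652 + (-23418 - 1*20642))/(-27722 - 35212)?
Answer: 44356/31467 ≈ 1.4096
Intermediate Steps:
(-44652 + (-23418 - 1*20642))/(-27722 - 35212) = (-44652 + (-23418 - 20642))/(-62934) = (-44652 - 44060)*(-1/62934) = -88712*(-1/62934) = 44356/31467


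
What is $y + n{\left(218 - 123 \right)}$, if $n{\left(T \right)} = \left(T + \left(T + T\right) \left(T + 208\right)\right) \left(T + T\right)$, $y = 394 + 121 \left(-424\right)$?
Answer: $10905440$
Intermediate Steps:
$y = -50910$ ($y = 394 - 51304 = -50910$)
$n{\left(T \right)} = 2 T \left(T + 2 T \left(208 + T\right)\right)$ ($n{\left(T \right)} = \left(T + 2 T \left(208 + T\right)\right) 2 T = 2 T \left(T + 2 T \left(208 + T\right)\right)$)
$y + n{\left(218 - 123 \right)} = -50910 + \left(218 - 123\right)^{2} \left(834 + 4 \left(218 - 123\right)\right) = -50910 + 95^{2} \left(834 + 4 \cdot 95\right) = -50910 + 9025 \left(834 + 380\right) = -50910 + 9025 \cdot 1214 = -50910 + 10956350 = 10905440$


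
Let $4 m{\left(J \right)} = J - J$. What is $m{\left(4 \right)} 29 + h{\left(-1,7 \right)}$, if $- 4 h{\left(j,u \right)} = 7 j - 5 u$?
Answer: $\frac{21}{2} \approx 10.5$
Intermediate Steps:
$m{\left(J \right)} = 0$ ($m{\left(J \right)} = \frac{J - J}{4} = \frac{1}{4} \cdot 0 = 0$)
$h{\left(j,u \right)} = - \frac{7 j}{4} + \frac{5 u}{4}$ ($h{\left(j,u \right)} = - \frac{7 j - 5 u}{4} = - \frac{- 5 u + 7 j}{4} = - \frac{7 j}{4} + \frac{5 u}{4}$)
$m{\left(4 \right)} 29 + h{\left(-1,7 \right)} = 0 \cdot 29 + \left(\left(- \frac{7}{4}\right) \left(-1\right) + \frac{5}{4} \cdot 7\right) = 0 + \left(\frac{7}{4} + \frac{35}{4}\right) = 0 + \frac{21}{2} = \frac{21}{2}$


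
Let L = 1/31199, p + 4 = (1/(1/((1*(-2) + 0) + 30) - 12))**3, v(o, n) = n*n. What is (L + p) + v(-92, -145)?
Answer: 24656331250037052/1172938104625 ≈ 21021.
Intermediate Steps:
v(o, n) = n**2
p = -150403452/37595375 (p = -4 + (1/(1/((1*(-2) + 0) + 30) - 12))**3 = -4 + (1/(1/((-2 + 0) + 30) - 12))**3 = -4 + (1/(1/(-2 + 30) - 12))**3 = -4 + (1/(1/28 - 12))**3 = -4 + (1/(-335/28))**3 = -4 + (-28/335)**3 = -4 - 21952/37595375 = -150403452/37595375 ≈ -4.0006)
L = 1/31199 ≈ 3.2052e-5
(L + p) + v(-92, -145) = (1/31199 - 150403452/37595375) + (-145)**2 = -4692399703573/1172938104625 + 21025 = 24656331250037052/1172938104625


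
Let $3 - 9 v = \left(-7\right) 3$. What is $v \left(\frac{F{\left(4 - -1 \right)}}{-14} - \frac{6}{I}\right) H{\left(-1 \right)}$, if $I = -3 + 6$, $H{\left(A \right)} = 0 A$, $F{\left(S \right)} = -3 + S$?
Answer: $0$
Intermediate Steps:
$H{\left(A \right)} = 0$
$I = 3$
$v = \frac{8}{3}$ ($v = \frac{1}{3} - \frac{\left(-7\right) 3}{9} = \frac{1}{3} - - \frac{7}{3} = \frac{1}{3} + \frac{7}{3} = \frac{8}{3} \approx 2.6667$)
$v \left(\frac{F{\left(4 - -1 \right)}}{-14} - \frac{6}{I}\right) H{\left(-1 \right)} = \frac{8 \left(\frac{-3 + \left(4 - -1\right)}{-14} - \frac{6}{3}\right)}{3} \cdot 0 = \frac{8 \left(\left(-3 + \left(4 + 1\right)\right) \left(- \frac{1}{14}\right) - 2\right)}{3} \cdot 0 = \frac{8 \left(\left(-3 + 5\right) \left(- \frac{1}{14}\right) - 2\right)}{3} \cdot 0 = \frac{8 \left(2 \left(- \frac{1}{14}\right) - 2\right)}{3} \cdot 0 = \frac{8 \left(- \frac{1}{7} - 2\right)}{3} \cdot 0 = \frac{8}{3} \left(- \frac{15}{7}\right) 0 = \left(- \frac{40}{7}\right) 0 = 0$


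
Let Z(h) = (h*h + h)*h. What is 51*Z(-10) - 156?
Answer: -46056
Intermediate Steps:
Z(h) = h*(h + h²) (Z(h) = (h² + h)*h = (h + h²)*h = h*(h + h²))
51*Z(-10) - 156 = 51*((-10)²*(1 - 10)) - 156 = 51*(100*(-9)) - 156 = 51*(-900) - 156 = -45900 - 156 = -46056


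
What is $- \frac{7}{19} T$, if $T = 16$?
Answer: $- \frac{112}{19} \approx -5.8947$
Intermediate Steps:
$- \frac{7}{19} T = - \frac{7}{19} \cdot 16 = \left(-7\right) \frac{1}{19} \cdot 16 = \left(- \frac{7}{19}\right) 16 = - \frac{112}{19}$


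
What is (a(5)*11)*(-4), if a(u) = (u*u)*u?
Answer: -5500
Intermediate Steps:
a(u) = u**3 (a(u) = u**2*u = u**3)
(a(5)*11)*(-4) = (5**3*11)*(-4) = (125*11)*(-4) = 1375*(-4) = -5500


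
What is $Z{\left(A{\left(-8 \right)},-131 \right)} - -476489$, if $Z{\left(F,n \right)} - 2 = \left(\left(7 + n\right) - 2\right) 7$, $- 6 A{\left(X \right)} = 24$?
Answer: $475609$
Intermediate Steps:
$A{\left(X \right)} = -4$ ($A{\left(X \right)} = \left(- \frac{1}{6}\right) 24 = -4$)
$Z{\left(F,n \right)} = 37 + 7 n$ ($Z{\left(F,n \right)} = 2 + \left(\left(7 + n\right) - 2\right) 7 = 2 + \left(5 + n\right) 7 = 2 + \left(35 + 7 n\right) = 37 + 7 n$)
$Z{\left(A{\left(-8 \right)},-131 \right)} - -476489 = \left(37 + 7 \left(-131\right)\right) - -476489 = \left(37 - 917\right) + 476489 = -880 + 476489 = 475609$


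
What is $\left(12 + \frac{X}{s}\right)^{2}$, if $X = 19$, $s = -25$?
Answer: $\frac{78961}{625} \approx 126.34$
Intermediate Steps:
$\left(12 + \frac{X}{s}\right)^{2} = \left(12 + \frac{19}{-25}\right)^{2} = \left(12 + 19 \left(- \frac{1}{25}\right)\right)^{2} = \left(12 - \frac{19}{25}\right)^{2} = \left(\frac{281}{25}\right)^{2} = \frac{78961}{625}$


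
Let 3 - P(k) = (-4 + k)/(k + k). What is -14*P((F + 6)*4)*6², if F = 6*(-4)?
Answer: -1246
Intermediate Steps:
F = -24
P(k) = 3 - (-4 + k)/(2*k) (P(k) = 3 - (-4 + k)/(k + k) = 3 - (-4 + k)/(2*k))
-14*P((F + 6)*4)*6² = -14*(5/2 + 2/(((-24 + 6)*4)))*6² = -14*(5/2 + 2/((-18*4)))*36 = -14*(5/2 + 2/(-72))*36 = -14*(5/2 + 2*(-1/72))*36 = -14*(5/2 - 1/36)*36 = -14*89/36*36 = -623/18*36 = -1246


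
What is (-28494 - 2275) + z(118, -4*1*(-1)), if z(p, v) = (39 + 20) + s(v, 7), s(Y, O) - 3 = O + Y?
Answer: -30696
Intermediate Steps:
s(Y, O) = 3 + O + Y (s(Y, O) = 3 + (O + Y) = 3 + O + Y)
z(p, v) = 69 + v (z(p, v) = (39 + 20) + (3 + 7 + v) = 59 + (10 + v) = 69 + v)
(-28494 - 2275) + z(118, -4*1*(-1)) = (-28494 - 2275) + (69 - 4*1*(-1)) = -30769 + (69 - 4*(-1)) = -30769 + (69 + 4) = -30769 + 73 = -30696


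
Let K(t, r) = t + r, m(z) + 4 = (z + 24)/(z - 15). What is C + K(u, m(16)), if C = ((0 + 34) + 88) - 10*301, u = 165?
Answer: -2687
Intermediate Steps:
m(z) = -4 + (24 + z)/(-15 + z) (m(z) = -4 + (z + 24)/(z - 15) = -4 + (24 + z)/(-15 + z))
C = -2888 (C = (34 + 88) - 3010 = 122 - 3010 = -2888)
K(t, r) = r + t
C + K(u, m(16)) = -2888 + (3*(28 - 1*16)/(-15 + 16) + 165) = -2888 + (3*(28 - 16)/1 + 165) = -2888 + (3*1*12 + 165) = -2888 + (36 + 165) = -2888 + 201 = -2687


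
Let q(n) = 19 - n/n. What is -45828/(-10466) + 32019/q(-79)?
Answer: 55989293/31398 ≈ 1783.2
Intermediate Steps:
q(n) = 18 (q(n) = 19 - 1*1 = 19 - 1 = 18)
-45828/(-10466) + 32019/q(-79) = -45828/(-10466) + 32019/18 = -45828*(-1/10466) + 32019*(1/18) = 22914/5233 + 10673/6 = 55989293/31398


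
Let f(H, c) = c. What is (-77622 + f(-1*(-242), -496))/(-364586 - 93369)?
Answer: 78118/457955 ≈ 0.17058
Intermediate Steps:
(-77622 + f(-1*(-242), -496))/(-364586 - 93369) = (-77622 - 496)/(-364586 - 93369) = -78118/(-457955) = -78118*(-1/457955) = 78118/457955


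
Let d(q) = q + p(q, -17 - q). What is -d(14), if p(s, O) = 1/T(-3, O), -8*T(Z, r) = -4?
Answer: -16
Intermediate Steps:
T(Z, r) = ½ (T(Z, r) = -⅛*(-4) = ½)
p(s, O) = 2 (p(s, O) = 1/(½) = 2)
d(q) = 2 + q (d(q) = q + 2 = 2 + q)
-d(14) = -(2 + 14) = -1*16 = -16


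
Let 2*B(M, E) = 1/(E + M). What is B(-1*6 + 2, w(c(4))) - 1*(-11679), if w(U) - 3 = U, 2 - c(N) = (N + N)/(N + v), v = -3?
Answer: 163505/14 ≈ 11679.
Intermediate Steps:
c(N) = 2 - 2*N/(-3 + N) (c(N) = 2 - (N + N)/(N - 3) = 2 - 2*N/(-3 + N))
w(U) = 3 + U
B(M, E) = 1/(2*(E + M))
B(-1*6 + 2, w(c(4))) - 1*(-11679) = 1/(2*((3 - 6/(-3 + 4)) + (-1*6 + 2))) - 1*(-11679) = 1/(2*((3 - 6/1) + (-6 + 2))) + 11679 = 1/(2*((3 - 6*1) - 4)) + 11679 = 1/(2*((3 - 6) - 4)) + 11679 = 1/(2*(-3 - 4)) + 11679 = (½)/(-7) + 11679 = (½)*(-⅐) + 11679 = -1/14 + 11679 = 163505/14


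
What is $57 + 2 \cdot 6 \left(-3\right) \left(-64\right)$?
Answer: $2361$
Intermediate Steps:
$57 + 2 \cdot 6 \left(-3\right) \left(-64\right) = 57 + 12 \left(-3\right) \left(-64\right) = 57 - -2304 = 57 + 2304 = 2361$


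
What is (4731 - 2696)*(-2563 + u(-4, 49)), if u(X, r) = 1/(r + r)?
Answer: -511137055/98 ≈ -5.2157e+6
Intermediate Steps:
u(X, r) = 1/(2*r)
(4731 - 2696)*(-2563 + u(-4, 49)) = (4731 - 2696)*(-2563 + (½)/49) = 2035*(-2563 + (½)*(1/49)) = 2035*(-2563 + 1/98) = 2035*(-251173/98) = -511137055/98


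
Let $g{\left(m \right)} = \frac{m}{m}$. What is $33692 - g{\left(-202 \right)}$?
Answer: $33691$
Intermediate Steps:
$g{\left(m \right)} = 1$
$33692 - g{\left(-202 \right)} = 33692 - 1 = 33691$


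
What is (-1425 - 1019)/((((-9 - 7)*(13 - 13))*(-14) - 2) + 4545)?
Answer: -2444/4543 ≈ -0.53797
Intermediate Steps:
(-1425 - 1019)/((((-9 - 7)*(13 - 13))*(-14) - 2) + 4545) = -2444/((-16*0*(-14) - 2) + 4545) = -2444/((0*(-14) - 2) + 4545) = -2444/((0 - 2) + 4545) = -2444/(-2 + 4545) = -2444/4543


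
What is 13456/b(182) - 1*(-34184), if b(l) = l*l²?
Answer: 25760072746/753571 ≈ 34184.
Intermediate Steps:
b(l) = l³
13456/b(182) - 1*(-34184) = 13456/(182³) - 1*(-34184) = 13456/6028568 + 34184 = 13456*(1/6028568) + 34184 = 1682/753571 + 34184 = 25760072746/753571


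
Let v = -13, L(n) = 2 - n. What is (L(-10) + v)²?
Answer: 1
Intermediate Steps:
(L(-10) + v)² = ((2 - 1*(-10)) - 13)² = ((2 + 10) - 13)² = (12 - 13)² = (-1)² = 1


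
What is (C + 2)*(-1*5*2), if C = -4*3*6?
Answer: 700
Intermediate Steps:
C = -72 (C = -12*6 = -72)
(C + 2)*(-1*5*2) = (-72 + 2)*(-1*5*2) = -(-350)*2 = -70*(-10) = 700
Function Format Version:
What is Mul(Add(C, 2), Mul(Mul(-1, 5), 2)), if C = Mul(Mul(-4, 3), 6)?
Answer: 700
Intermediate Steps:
C = -72 (C = Mul(-12, 6) = -72)
Mul(Add(C, 2), Mul(Mul(-1, 5), 2)) = Mul(Add(-72, 2), Mul(Mul(-1, 5), 2)) = Mul(-70, Mul(-5, 2)) = Mul(-70, -10) = 700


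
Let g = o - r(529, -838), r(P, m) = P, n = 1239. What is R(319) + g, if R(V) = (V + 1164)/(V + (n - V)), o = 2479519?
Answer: 3071470093/1239 ≈ 2.4790e+6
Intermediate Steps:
R(V) = 388/413 + V/1239 (R(V) = (V + 1164)/(V + (1239 - V)) = (1164 + V)/1239 = (1164 + V)*(1/1239) = 388/413 + V/1239)
g = 2478990 (g = 2479519 - 1*529 = 2479519 - 529 = 2478990)
R(319) + g = (388/413 + (1/1239)*319) + 2478990 = (388/413 + 319/1239) + 2478990 = 1483/1239 + 2478990 = 3071470093/1239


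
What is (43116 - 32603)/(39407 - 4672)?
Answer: 10513/34735 ≈ 0.30266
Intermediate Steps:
(43116 - 32603)/(39407 - 4672) = 10513/34735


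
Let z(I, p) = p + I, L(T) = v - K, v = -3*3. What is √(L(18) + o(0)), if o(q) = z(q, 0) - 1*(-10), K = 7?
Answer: I*√6 ≈ 2.4495*I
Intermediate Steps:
v = -9
L(T) = -16 (L(T) = -9 - 1*7 = -9 - 7 = -16)
z(I, p) = I + p
o(q) = 10 + q (o(q) = (q + 0) - 1*(-10) = q + 10 = 10 + q)
√(L(18) + o(0)) = √(-16 + (10 + 0)) = √(-16 + 10) = √(-6) = I*√6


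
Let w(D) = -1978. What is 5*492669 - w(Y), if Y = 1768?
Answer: 2465323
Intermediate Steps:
5*492669 - w(Y) = 5*492669 - 1*(-1978) = 2463345 + 1978 = 2465323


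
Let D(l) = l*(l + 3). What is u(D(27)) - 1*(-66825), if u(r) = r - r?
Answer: 66825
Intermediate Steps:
D(l) = l*(3 + l)
u(r) = 0
u(D(27)) - 1*(-66825) = 0 - 1*(-66825) = 0 + 66825 = 66825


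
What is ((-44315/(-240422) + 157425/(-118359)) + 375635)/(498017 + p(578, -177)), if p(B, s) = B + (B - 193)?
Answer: 712605155777131/946601901290136 ≈ 0.75280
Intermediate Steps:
p(B, s) = -193 + 2*B (p(B, s) = B + (-193 + B) = -193 + 2*B)
((-44315/(-240422) + 157425/(-118359)) + 375635)/(498017 + p(578, -177)) = ((-44315/(-240422) + 157425/(-118359)) + 375635)/(498017 + (-193 + 2*578)) = ((-44315*(-1/240422) + 157425*(-1/118359)) + 375635)/(498017 + (-193 + 1156)) = ((44315/240422 - 52475/39453) + 375635)/(498017 + 963) = (-10867784755/9485369166 + 375635)/498980 = (3563025778885655/9485369166)*(1/498980) = 712605155777131/946601901290136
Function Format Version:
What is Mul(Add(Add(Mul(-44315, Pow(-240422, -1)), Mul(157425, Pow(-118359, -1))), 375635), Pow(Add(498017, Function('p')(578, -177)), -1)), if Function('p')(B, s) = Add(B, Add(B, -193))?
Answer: Rational(712605155777131, 946601901290136) ≈ 0.75280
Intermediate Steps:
Function('p')(B, s) = Add(-193, Mul(2, B)) (Function('p')(B, s) = Add(B, Add(-193, B)) = Add(-193, Mul(2, B)))
Mul(Add(Add(Mul(-44315, Pow(-240422, -1)), Mul(157425, Pow(-118359, -1))), 375635), Pow(Add(498017, Function('p')(578, -177)), -1)) = Mul(Add(Add(Mul(-44315, Pow(-240422, -1)), Mul(157425, Pow(-118359, -1))), 375635), Pow(Add(498017, Add(-193, Mul(2, 578))), -1)) = Mul(Add(Add(Mul(-44315, Rational(-1, 240422)), Mul(157425, Rational(-1, 118359))), 375635), Pow(Add(498017, Add(-193, 1156)), -1)) = Mul(Add(Add(Rational(44315, 240422), Rational(-52475, 39453)), 375635), Pow(Add(498017, 963), -1)) = Mul(Add(Rational(-10867784755, 9485369166), 375635), Pow(498980, -1)) = Mul(Rational(3563025778885655, 9485369166), Rational(1, 498980)) = Rational(712605155777131, 946601901290136)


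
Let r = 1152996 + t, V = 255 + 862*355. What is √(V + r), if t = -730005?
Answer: 2*√182314 ≈ 853.96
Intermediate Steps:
V = 306265 (V = 255 + 306010 = 306265)
r = 422991 (r = 1152996 - 730005 = 422991)
√(V + r) = √(306265 + 422991) = √729256 = 2*√182314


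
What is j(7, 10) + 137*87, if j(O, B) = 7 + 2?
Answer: 11928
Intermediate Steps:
j(O, B) = 9
j(7, 10) + 137*87 = 9 + 137*87 = 9 + 11919 = 11928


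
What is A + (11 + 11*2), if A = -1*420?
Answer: -387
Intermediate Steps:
A = -420
A + (11 + 11*2) = -420 + (11 + 11*2) = -420 + (11 + 22) = -420 + 33 = -387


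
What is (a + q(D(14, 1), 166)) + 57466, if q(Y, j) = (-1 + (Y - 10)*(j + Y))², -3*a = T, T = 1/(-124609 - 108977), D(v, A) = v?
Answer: 402534315667/700758 ≈ 5.7443e+5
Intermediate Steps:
T = -1/233586 (T = 1/(-233586) = -1/233586 ≈ -4.2811e-6)
a = 1/700758 (a = -⅓*(-1/233586) = 1/700758 ≈ 1.4270e-6)
q(Y, j) = (-1 + (-10 + Y)*(Y + j))²
(a + q(D(14, 1), 166)) + 57466 = (1/700758 + (1 - 1*14² + 10*14 + 10*166 - 1*14*166)²) + 57466 = (1/700758 + (1 - 1*196 + 140 + 1660 - 2324)²) + 57466 = (1/700758 + (1 - 196 + 140 + 1660 - 2324)²) + 57466 = (1/700758 + (-719)²) + 57466 = (1/700758 + 516961) + 57466 = 362264556439/700758 + 57466 = 402534315667/700758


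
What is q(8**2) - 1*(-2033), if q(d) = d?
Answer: 2097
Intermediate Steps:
q(8**2) - 1*(-2033) = 8**2 - 1*(-2033) = 64 + 2033 = 2097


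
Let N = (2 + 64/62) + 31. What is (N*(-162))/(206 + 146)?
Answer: -85455/5456 ≈ -15.663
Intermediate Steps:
N = 1055/31 (N = (2 + 64*(1/62)) + 31 = (2 + 32/31) + 31 = 94/31 + 31 = 1055/31 ≈ 34.032)
(N*(-162))/(206 + 146) = ((1055/31)*(-162))/(206 + 146) = -170910/31/352 = -170910/31*1/352 = -85455/5456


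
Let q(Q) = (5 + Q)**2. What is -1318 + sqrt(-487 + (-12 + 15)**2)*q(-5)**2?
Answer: -1318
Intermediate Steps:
-1318 + sqrt(-487 + (-12 + 15)**2)*q(-5)**2 = -1318 + sqrt(-487 + (-12 + 15)**2)*((5 - 5)**2)**2 = -1318 + sqrt(-487 + 3**2)*(0**2)**2 = -1318 + sqrt(-487 + 9)*0**2 = -1318 + sqrt(-478)*0 = -1318 + (I*sqrt(478))*0 = -1318 + 0 = -1318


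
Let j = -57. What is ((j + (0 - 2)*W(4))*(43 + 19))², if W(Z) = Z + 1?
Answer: 17255716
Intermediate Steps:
W(Z) = 1 + Z
((j + (0 - 2)*W(4))*(43 + 19))² = ((-57 + (0 - 2)*(1 + 4))*(43 + 19))² = ((-57 - 2*5)*62)² = ((-57 - 10)*62)² = (-67*62)² = (-4154)² = 17255716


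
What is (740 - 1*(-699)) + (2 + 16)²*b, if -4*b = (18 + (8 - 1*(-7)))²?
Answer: -86770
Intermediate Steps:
b = -1089/4 (b = -(18 + (8 - 1*(-7)))²/4 = -(18 + (8 + 7))²/4 = -(18 + 15)²/4 = -¼*33² = -¼*1089 = -1089/4 ≈ -272.25)
(740 - 1*(-699)) + (2 + 16)²*b = (740 - 1*(-699)) + (2 + 16)²*(-1089/4) = (740 + 699) + 18²*(-1089/4) = 1439 + 324*(-1089/4) = 1439 - 88209 = -86770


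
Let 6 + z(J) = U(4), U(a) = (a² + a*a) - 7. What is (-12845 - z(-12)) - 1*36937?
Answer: -49801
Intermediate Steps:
U(a) = -7 + 2*a² (U(a) = (a² + a²) - 7 = 2*a² - 7 = -7 + 2*a²)
z(J) = 19 (z(J) = -6 + (-7 + 2*4²) = -6 + (-7 + 2*16) = -6 + (-7 + 32) = -6 + 25 = 19)
(-12845 - z(-12)) - 1*36937 = (-12845 - 1*19) - 1*36937 = (-12845 - 19) - 36937 = -12864 - 36937 = -49801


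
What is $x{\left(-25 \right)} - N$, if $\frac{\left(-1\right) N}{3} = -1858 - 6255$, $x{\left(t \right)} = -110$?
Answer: $-24449$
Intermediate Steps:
$N = 24339$ ($N = - 3 \left(-1858 - 6255\right) = \left(-3\right) \left(-8113\right) = 24339$)
$x{\left(-25 \right)} - N = -110 - 24339 = -24449$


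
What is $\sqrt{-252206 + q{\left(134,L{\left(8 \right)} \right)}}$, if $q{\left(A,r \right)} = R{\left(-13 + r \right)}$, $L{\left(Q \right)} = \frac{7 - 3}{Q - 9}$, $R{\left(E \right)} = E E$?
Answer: $i \sqrt{251917} \approx 501.91 i$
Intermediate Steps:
$R{\left(E \right)} = E^{2}$
$L{\left(Q \right)} = \frac{4}{-9 + Q}$
$q{\left(A,r \right)} = \left(-13 + r\right)^{2}$
$\sqrt{-252206 + q{\left(134,L{\left(8 \right)} \right)}} = \sqrt{-252206 + \left(-13 + \frac{4}{-9 + 8}\right)^{2}} = \sqrt{-252206 + \left(-13 + \frac{4}{-1}\right)^{2}} = \sqrt{-252206 + \left(-13 + 4 \left(-1\right)\right)^{2}} = \sqrt{-252206 + \left(-13 - 4\right)^{2}} = \sqrt{-252206 + \left(-17\right)^{2}} = \sqrt{-252206 + 289} = \sqrt{-251917} = i \sqrt{251917}$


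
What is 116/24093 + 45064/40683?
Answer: 363482060/326725173 ≈ 1.1125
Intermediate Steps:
116/24093 + 45064/40683 = 363482060/326725173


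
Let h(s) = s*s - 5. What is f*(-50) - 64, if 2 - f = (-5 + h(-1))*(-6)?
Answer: 2536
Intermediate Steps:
h(s) = -5 + s**2 (h(s) = s**2 - 5 = -5 + s**2)
f = -52 (f = 2 - (-5 + (-5 + (-1)**2))*(-6) = 2 - (-5 + (-5 + 1))*(-6) = 2 - (-5 - 4)*(-6) = 2 - (-9)*(-6) = 2 - 1*54 = 2 - 54 = -52)
f*(-50) - 64 = -52*(-50) - 64 = 2600 - 64 = 2536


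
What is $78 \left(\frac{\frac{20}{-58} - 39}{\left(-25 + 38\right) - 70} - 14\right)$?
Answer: $- \frac{572026}{551} \approx -1038.2$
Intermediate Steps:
$78 \left(\frac{\frac{20}{-58} - 39}{\left(-25 + 38\right) - 70} - 14\right) = 78 \left(\frac{20 \left(- \frac{1}{58}\right) - 39}{13 - 70} - 14\right) = 78 \left(\frac{- \frac{10}{29} - 39}{-57} - 14\right) = 78 \left(\left(- \frac{1141}{29}\right) \left(- \frac{1}{57}\right) - 14\right) = 78 \left(\frac{1141}{1653} - 14\right) = 78 \left(- \frac{22001}{1653}\right) = - \frac{572026}{551}$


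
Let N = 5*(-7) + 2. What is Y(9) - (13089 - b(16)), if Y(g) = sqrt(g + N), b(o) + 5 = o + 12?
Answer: -13066 + 2*I*sqrt(6) ≈ -13066.0 + 4.899*I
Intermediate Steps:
b(o) = 7 + o (b(o) = -5 + (o + 12) = -5 + (12 + o) = 7 + o)
N = -33 (N = -35 + 2 = -33)
Y(g) = sqrt(-33 + g) (Y(g) = sqrt(g - 33) = sqrt(-33 + g))
Y(9) - (13089 - b(16)) = sqrt(-33 + 9) - (13089 - (7 + 16)) = sqrt(-24) - (13089 - 1*23) = 2*I*sqrt(6) - (13089 - 23) = 2*I*sqrt(6) - 1*13066 = 2*I*sqrt(6) - 13066 = -13066 + 2*I*sqrt(6)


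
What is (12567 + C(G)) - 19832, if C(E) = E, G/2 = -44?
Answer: -7353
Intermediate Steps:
G = -88 (G = 2*(-44) = -88)
(12567 + C(G)) - 19832 = (12567 - 88) - 19832 = 12479 - 19832 = -7353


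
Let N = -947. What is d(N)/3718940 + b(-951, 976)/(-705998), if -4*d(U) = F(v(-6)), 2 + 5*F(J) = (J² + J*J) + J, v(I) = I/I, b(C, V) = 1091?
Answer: -40573988399/26255642021200 ≈ -0.0015453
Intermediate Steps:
v(I) = 1
F(J) = -⅖ + J/5 + 2*J²/5 (F(J) = -⅖ + ((J² + J*J) + J)/5 = -⅖ + ((J² + J²) + J)/5 = -⅖ + (2*J² + J)/5 = -⅖ + (J + 2*J²)/5 = -⅖ + (J/5 + 2*J²/5) = -⅖ + J/5 + 2*J²/5)
d(U) = -1/20 (d(U) = -(-⅖ + (⅕)*1 + (⅖)*1²)/4 = -(-⅖ + ⅕ + (⅖)*1)/4 = -(-⅖ + ⅕ + ⅖)/4 = -¼*⅕ = -1/20)
d(N)/3718940 + b(-951, 976)/(-705998) = -1/20/3718940 + 1091/(-705998) = -1/20*1/3718940 + 1091*(-1/705998) = -1/74378800 - 1091/705998 = -40573988399/26255642021200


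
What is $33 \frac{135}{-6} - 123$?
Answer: $- \frac{1731}{2} \approx -865.5$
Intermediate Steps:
$33 \frac{135}{-6} - 123 = 33 \cdot 135 \left(- \frac{1}{6}\right) - 123 = 33 \left(- \frac{45}{2}\right) - 123 = - \frac{1485}{2} - 123 = - \frac{1731}{2}$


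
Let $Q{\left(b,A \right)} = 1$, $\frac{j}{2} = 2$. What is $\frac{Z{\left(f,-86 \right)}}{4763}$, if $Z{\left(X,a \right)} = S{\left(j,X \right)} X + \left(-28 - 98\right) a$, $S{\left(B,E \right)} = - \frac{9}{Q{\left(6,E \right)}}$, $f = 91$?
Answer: $\frac{10017}{4763} \approx 2.1031$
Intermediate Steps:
$j = 4$ ($j = 2 \cdot 2 = 4$)
$S{\left(B,E \right)} = -9$ ($S{\left(B,E \right)} = - \frac{9}{1} = \left(-9\right) 1 = -9$)
$Z{\left(X,a \right)} = - 126 a - 9 X$ ($Z{\left(X,a \right)} = - 9 X + \left(-28 - 98\right) a = - 9 X - 126 a = - 126 a - 9 X$)
$\frac{Z{\left(f,-86 \right)}}{4763} = \frac{\left(-126\right) \left(-86\right) - 819}{4763} = \left(10836 - 819\right) \frac{1}{4763} = 10017 \cdot \frac{1}{4763} = \frac{10017}{4763}$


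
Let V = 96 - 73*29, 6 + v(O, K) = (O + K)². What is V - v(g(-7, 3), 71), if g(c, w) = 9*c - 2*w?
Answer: -2019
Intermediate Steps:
g(c, w) = -2*w + 9*c
v(O, K) = -6 + (K + O)² (v(O, K) = -6 + (O + K)² = -6 + (K + O)²)
V = -2021 (V = 96 - 2117 = -2021)
V - v(g(-7, 3), 71) = -2021 - (-6 + (71 + (-2*3 + 9*(-7)))²) = -2021 - (-6 + (71 + (-6 - 63))²) = -2021 - (-6 + (71 - 69)²) = -2021 - (-6 + 2²) = -2021 - (-6 + 4) = -2021 - 1*(-2) = -2021 + 2 = -2019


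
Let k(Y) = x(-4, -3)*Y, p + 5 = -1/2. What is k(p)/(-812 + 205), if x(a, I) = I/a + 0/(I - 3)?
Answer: 33/4856 ≈ 0.0067957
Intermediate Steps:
x(a, I) = I/a (x(a, I) = I/a + 0/(-3 + I) = I/a + 0 = I/a)
p = -11/2 (p = -5 - 1/2 = -11/2 ≈ -5.5000)
k(Y) = 3*Y/4 (k(Y) = (-3/(-4))*Y = (-3*(-1/4))*Y = 3*Y/4)
k(p)/(-812 + 205) = ((3/4)*(-11/2))/(-812 + 205) = -33/8/(-607) = -33/8*(-1/607) = 33/4856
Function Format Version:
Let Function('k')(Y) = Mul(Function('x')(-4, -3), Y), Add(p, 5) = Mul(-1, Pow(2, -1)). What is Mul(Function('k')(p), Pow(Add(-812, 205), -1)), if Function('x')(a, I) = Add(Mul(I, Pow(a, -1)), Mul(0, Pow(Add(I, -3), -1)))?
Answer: Rational(33, 4856) ≈ 0.0067957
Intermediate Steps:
Function('x')(a, I) = Mul(I, Pow(a, -1)) (Function('x')(a, I) = Add(Mul(I, Pow(a, -1)), Mul(0, Pow(Add(-3, I), -1))) = Add(Mul(I, Pow(a, -1)), 0) = Mul(I, Pow(a, -1)))
p = Rational(-11, 2) (p = Add(-5, Mul(-1, Pow(2, -1))) = Add(-5, Mul(-1, Rational(1, 2))) = Add(-5, Rational(-1, 2)) = Rational(-11, 2) ≈ -5.5000)
Function('k')(Y) = Mul(Rational(3, 4), Y) (Function('k')(Y) = Mul(Mul(-3, Pow(-4, -1)), Y) = Mul(Mul(-3, Rational(-1, 4)), Y) = Mul(Rational(3, 4), Y))
Mul(Function('k')(p), Pow(Add(-812, 205), -1)) = Mul(Mul(Rational(3, 4), Rational(-11, 2)), Pow(Add(-812, 205), -1)) = Mul(Rational(-33, 8), Pow(-607, -1)) = Mul(Rational(-33, 8), Rational(-1, 607)) = Rational(33, 4856)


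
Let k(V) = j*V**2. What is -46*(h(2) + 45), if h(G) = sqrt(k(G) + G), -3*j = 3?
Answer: -2070 - 46*I*sqrt(2) ≈ -2070.0 - 65.054*I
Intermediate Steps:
j = -1 (j = -1/3*3 = -1)
k(V) = -V**2
h(G) = sqrt(G - G**2) (h(G) = sqrt(-G**2 + G) = sqrt(G - G**2))
-46*(h(2) + 45) = -46*(sqrt(2*(1 - 1*2)) + 45) = -46*(sqrt(2*(1 - 2)) + 45) = -46*(sqrt(2*(-1)) + 45) = -46*(sqrt(-2) + 45) = -46*(I*sqrt(2) + 45) = -46*(45 + I*sqrt(2)) = -2070 - 46*I*sqrt(2)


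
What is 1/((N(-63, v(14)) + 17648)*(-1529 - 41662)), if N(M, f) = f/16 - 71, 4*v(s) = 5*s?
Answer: -32/24294894309 ≈ -1.3171e-9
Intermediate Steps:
v(s) = 5*s/4 (v(s) = (5*s)/4 = 5*s/4)
N(M, f) = -71 + f/16 (N(M, f) = f*(1/16) - 71 = f/16 - 71 = -71 + f/16)
1/((N(-63, v(14)) + 17648)*(-1529 - 41662)) = 1/(((-71 + ((5/4)*14)/16) + 17648)*(-1529 - 41662)) = 1/(((-71 + (1/16)*(35/2)) + 17648)*(-43191)) = 1/(((-71 + 35/32) + 17648)*(-43191)) = 1/((-2237/32 + 17648)*(-43191)) = 1/((562499/32)*(-43191)) = 1/(-24294894309/32) = -32/24294894309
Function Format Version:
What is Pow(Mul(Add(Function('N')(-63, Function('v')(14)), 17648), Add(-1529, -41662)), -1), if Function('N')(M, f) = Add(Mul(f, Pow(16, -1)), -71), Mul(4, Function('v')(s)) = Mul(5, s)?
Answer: Rational(-32, 24294894309) ≈ -1.3171e-9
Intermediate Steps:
Function('v')(s) = Mul(Rational(5, 4), s) (Function('v')(s) = Mul(Rational(1, 4), Mul(5, s)) = Mul(Rational(5, 4), s))
Function('N')(M, f) = Add(-71, Mul(Rational(1, 16), f)) (Function('N')(M, f) = Add(Mul(f, Rational(1, 16)), -71) = Add(Mul(Rational(1, 16), f), -71) = Add(-71, Mul(Rational(1, 16), f)))
Pow(Mul(Add(Function('N')(-63, Function('v')(14)), 17648), Add(-1529, -41662)), -1) = Pow(Mul(Add(Add(-71, Mul(Rational(1, 16), Mul(Rational(5, 4), 14))), 17648), Add(-1529, -41662)), -1) = Pow(Mul(Add(Add(-71, Mul(Rational(1, 16), Rational(35, 2))), 17648), -43191), -1) = Pow(Mul(Add(Add(-71, Rational(35, 32)), 17648), -43191), -1) = Pow(Mul(Add(Rational(-2237, 32), 17648), -43191), -1) = Pow(Mul(Rational(562499, 32), -43191), -1) = Pow(Rational(-24294894309, 32), -1) = Rational(-32, 24294894309)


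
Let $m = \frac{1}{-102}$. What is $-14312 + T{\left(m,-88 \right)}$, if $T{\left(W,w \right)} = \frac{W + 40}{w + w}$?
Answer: $- \frac{256933103}{17952} \approx -14312.0$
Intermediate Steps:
$m = - \frac{1}{102} \approx -0.0098039$
$T{\left(W,w \right)} = \frac{40 + W}{2 w}$
$-14312 + T{\left(m,-88 \right)} = -14312 + \frac{40 - \frac{1}{102}}{2 \left(-88\right)} = -14312 + \frac{1}{2} \left(- \frac{1}{88}\right) \frac{4079}{102} = -14312 - \frac{4079}{17952} = - \frac{256933103}{17952}$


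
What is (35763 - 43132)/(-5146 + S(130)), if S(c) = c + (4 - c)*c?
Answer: 7369/21396 ≈ 0.34441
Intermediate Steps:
S(c) = c + c*(4 - c)
(35763 - 43132)/(-5146 + S(130)) = (35763 - 43132)/(-5146 + 130*(5 - 1*130)) = -7369/(-5146 + 130*(5 - 130)) = -7369/(-5146 + 130*(-125)) = -7369/(-5146 - 16250) = -7369/(-21396) = -7369*(-1/21396) = 7369/21396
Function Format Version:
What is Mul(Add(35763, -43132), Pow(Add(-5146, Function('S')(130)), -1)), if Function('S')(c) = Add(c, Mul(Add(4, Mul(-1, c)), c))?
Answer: Rational(7369, 21396) ≈ 0.34441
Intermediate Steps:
Function('S')(c) = Add(c, Mul(c, Add(4, Mul(-1, c))))
Mul(Add(35763, -43132), Pow(Add(-5146, Function('S')(130)), -1)) = Mul(Add(35763, -43132), Pow(Add(-5146, Mul(130, Add(5, Mul(-1, 130)))), -1)) = Mul(-7369, Pow(Add(-5146, Mul(130, Add(5, -130))), -1)) = Mul(-7369, Pow(Add(-5146, Mul(130, -125)), -1)) = Mul(-7369, Pow(Add(-5146, -16250), -1)) = Mul(-7369, Pow(-21396, -1)) = Mul(-7369, Rational(-1, 21396)) = Rational(7369, 21396)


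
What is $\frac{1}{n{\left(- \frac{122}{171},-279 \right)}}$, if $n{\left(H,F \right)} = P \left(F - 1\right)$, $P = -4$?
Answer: $\frac{1}{1120} \approx 0.00089286$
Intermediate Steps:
$n{\left(H,F \right)} = 4 - 4 F$ ($n{\left(H,F \right)} = - 4 \left(F - 1\right) = - 4 \left(-1 + F\right) = 4 - 4 F$)
$\frac{1}{n{\left(- \frac{122}{171},-279 \right)}} = \frac{1}{4 - -1116} = \frac{1}{4 + 1116} = \frac{1}{1120}$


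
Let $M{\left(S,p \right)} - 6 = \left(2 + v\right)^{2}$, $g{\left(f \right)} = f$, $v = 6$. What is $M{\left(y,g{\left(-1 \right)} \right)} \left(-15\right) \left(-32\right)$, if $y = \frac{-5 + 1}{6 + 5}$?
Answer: $33600$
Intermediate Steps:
$y = - \frac{4}{11} \approx -0.36364$
$M{\left(S,p \right)} = 70$ ($M{\left(S,p \right)} = 6 + \left(2 + 6\right)^{2} = 6 + 8^{2} = 6 + 64 = 70$)
$M{\left(y,g{\left(-1 \right)} \right)} \left(-15\right) \left(-32\right) = 70 \left(-15\right) \left(-32\right) = \left(-1050\right) \left(-32\right) = 33600$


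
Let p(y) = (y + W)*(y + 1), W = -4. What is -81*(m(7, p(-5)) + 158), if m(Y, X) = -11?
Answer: -11907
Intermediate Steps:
p(y) = (1 + y)*(-4 + y) (p(y) = (y - 4)*(y + 1) = (-4 + y)*(1 + y) = (1 + y)*(-4 + y))
-81*(m(7, p(-5)) + 158) = -81*(-11 + 158) = -81*147 = -11907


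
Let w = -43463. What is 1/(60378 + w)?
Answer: 1/16915 ≈ 5.9119e-5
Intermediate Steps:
1/(60378 + w) = 1/(60378 - 43463) = 1/16915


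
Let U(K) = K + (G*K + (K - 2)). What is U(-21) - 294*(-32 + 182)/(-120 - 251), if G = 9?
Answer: -6049/53 ≈ -114.13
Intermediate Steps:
U(K) = -2 + 11*K (U(K) = K + (9*K + (K - 2)) = K + (9*K + (-2 + K)) = K + (-2 + 10*K) = -2 + 11*K)
U(-21) - 294*(-32 + 182)/(-120 - 251) = (-2 + 11*(-21)) - 294*(-32 + 182)/(-120 - 251) = (-2 - 231) - 44100/(-371) = -233 - 44100*(-1)/371 = -233 - 294*(-150/371) = -233 + 6300/53 = -6049/53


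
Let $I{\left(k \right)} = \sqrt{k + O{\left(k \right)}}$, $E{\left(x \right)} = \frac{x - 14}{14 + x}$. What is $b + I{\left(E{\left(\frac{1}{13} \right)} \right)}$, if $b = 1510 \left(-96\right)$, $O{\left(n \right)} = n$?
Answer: $-144960 + \frac{i \sqrt{66246}}{183} \approx -1.4496 \cdot 10^{5} + 1.4065 i$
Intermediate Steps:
$E{\left(x \right)} = \frac{-14 + x}{14 + x}$
$I{\left(k \right)} = \sqrt{2} \sqrt{k}$ ($I{\left(k \right)} = \sqrt{k + k} = \sqrt{2 k} = \sqrt{2} \sqrt{k}$)
$b = -144960$
$b + I{\left(E{\left(\frac{1}{13} \right)} \right)} = -144960 + \sqrt{2} \sqrt{\frac{-14 + \frac{1}{13}}{14 + \frac{1}{13}}} = -144960 + \sqrt{2} \sqrt{\frac{1}{\frac{183}{13}} \left(- \frac{181}{13}\right)} = -144960 + \sqrt{2} \sqrt{\frac{13}{183} \left(- \frac{181}{13}\right)} = -144960 + \sqrt{2} \sqrt{- \frac{181}{183}} = -144960 + \sqrt{2} \frac{i \sqrt{33123}}{183} = -144960 + \frac{i \sqrt{66246}}{183}$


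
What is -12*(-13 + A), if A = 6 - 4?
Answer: 132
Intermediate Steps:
A = 2
-12*(-13 + A) = -12*(-13 + 2) = -12*(-11) = 132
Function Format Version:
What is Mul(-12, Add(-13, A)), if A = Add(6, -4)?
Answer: 132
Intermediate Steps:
A = 2
Mul(-12, Add(-13, A)) = Mul(-12, Add(-13, 2)) = Mul(-12, -11) = 132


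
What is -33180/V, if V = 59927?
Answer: -4740/8561 ≈ -0.55367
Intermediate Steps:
-33180/V = -33180/59927 = -33180*1/59927 = -4740/8561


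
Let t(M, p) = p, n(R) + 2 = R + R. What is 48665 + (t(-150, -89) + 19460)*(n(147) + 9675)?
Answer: 193119422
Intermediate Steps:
n(R) = -2 + 2*R (n(R) = -2 + (R + R) = -2 + 2*R)
48665 + (t(-150, -89) + 19460)*(n(147) + 9675) = 48665 + (-89 + 19460)*((-2 + 2*147) + 9675) = 48665 + 19371*((-2 + 294) + 9675) = 48665 + 19371*(292 + 9675) = 48665 + 19371*9967 = 48665 + 193070757 = 193119422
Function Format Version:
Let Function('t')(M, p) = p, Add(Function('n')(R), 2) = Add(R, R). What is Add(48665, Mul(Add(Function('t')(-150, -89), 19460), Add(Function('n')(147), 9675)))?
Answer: 193119422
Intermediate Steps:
Function('n')(R) = Add(-2, Mul(2, R)) (Function('n')(R) = Add(-2, Add(R, R)) = Add(-2, Mul(2, R)))
Add(48665, Mul(Add(Function('t')(-150, -89), 19460), Add(Function('n')(147), 9675))) = Add(48665, Mul(Add(-89, 19460), Add(Add(-2, Mul(2, 147)), 9675))) = Add(48665, Mul(19371, Add(Add(-2, 294), 9675))) = Add(48665, Mul(19371, Add(292, 9675))) = Add(48665, Mul(19371, 9967)) = Add(48665, 193070757) = 193119422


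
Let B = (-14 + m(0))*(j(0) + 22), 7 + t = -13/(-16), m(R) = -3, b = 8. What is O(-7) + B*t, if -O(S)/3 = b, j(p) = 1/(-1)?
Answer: 34959/16 ≈ 2184.9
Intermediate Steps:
t = -99/16 (t = -7 - 13/(-16) = -7 - 13*(-1/16) = -7 + 13/16 = -99/16 ≈ -6.1875)
j(p) = -1
B = -357 (B = (-14 - 3)*(-1 + 22) = -17*21 = -357)
O(S) = -24 (O(S) = -3*8 = -24)
O(-7) + B*t = -24 - 357*(-99/16) = -24 + 35343/16 = 34959/16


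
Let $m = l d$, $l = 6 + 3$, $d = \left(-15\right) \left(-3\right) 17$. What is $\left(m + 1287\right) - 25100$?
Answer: $-16928$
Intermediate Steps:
$d = 765$ ($d = 45 \cdot 17 = 765$)
$l = 9$
$m = 6885$ ($m = 9 \cdot 765 = 6885$)
$\left(m + 1287\right) - 25100 = \left(6885 + 1287\right) - 25100 = 8172 - 25100 = -16928$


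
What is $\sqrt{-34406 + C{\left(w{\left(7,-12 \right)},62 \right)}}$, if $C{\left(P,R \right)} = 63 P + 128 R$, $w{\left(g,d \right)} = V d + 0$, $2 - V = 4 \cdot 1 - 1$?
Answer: $i \sqrt{25714} \approx 160.36 i$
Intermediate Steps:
$V = -1$ ($V = 2 - \left(4 \cdot 1 - 1\right) = 2 - \left(4 - 1\right) = 2 - 3 = -1$)
$w{\left(g,d \right)} = - d$ ($w{\left(g,d \right)} = - d + 0 = - d$)
$\sqrt{-34406 + C{\left(w{\left(7,-12 \right)},62 \right)}} = \sqrt{-34406 + \left(63 \left(\left(-1\right) \left(-12\right)\right) + 128 \cdot 62\right)} = \sqrt{-34406 + \left(63 \cdot 12 + 7936\right)} = \sqrt{-34406 + \left(756 + 7936\right)} = \sqrt{-34406 + 8692} = \sqrt{-25714} = i \sqrt{25714}$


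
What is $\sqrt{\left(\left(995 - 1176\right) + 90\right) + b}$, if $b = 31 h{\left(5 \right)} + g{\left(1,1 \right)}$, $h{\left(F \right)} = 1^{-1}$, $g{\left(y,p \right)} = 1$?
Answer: $i \sqrt{59} \approx 7.6811 i$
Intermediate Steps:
$h{\left(F \right)} = 1$
$b = 32$ ($b = 31 \cdot 1 + 1 = 31 + 1 = 32$)
$\sqrt{\left(\left(995 - 1176\right) + 90\right) + b} = \sqrt{\left(\left(995 - 1176\right) + 90\right) + 32} = \sqrt{\left(-181 + 90\right) + 32} = \sqrt{-91 + 32} = \sqrt{-59} = i \sqrt{59}$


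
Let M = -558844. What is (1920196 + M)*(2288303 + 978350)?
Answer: 4447064594856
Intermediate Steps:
(1920196 + M)*(2288303 + 978350) = (1920196 - 558844)*(2288303 + 978350) = 1361352*3266653 = 4447064594856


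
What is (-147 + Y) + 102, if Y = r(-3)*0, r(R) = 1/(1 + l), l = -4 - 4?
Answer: -45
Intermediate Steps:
l = -8
r(R) = -⅐ (r(R) = 1/(1 - 8) = 1/(-7) = -⅐)
Y = 0 (Y = -⅐*0 = 0)
(-147 + Y) + 102 = (-147 + 0) + 102 = -147 + 102 = -45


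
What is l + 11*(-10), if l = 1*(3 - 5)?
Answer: -112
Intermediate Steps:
l = -2 (l = 1*(-2) = -2)
l + 11*(-10) = -2 + 11*(-10) = -2 - 110 = -112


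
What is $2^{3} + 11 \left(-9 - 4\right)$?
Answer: $-135$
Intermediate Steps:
$2^{3} + 11 \left(-9 - 4\right) = 8 + 11 \left(-9 - 4\right) = 8 + 11 \left(-13\right) = 8 - 143 = -135$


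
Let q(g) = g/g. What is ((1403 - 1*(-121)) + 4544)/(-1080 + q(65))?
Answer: -6068/1079 ≈ -5.6237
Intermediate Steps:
q(g) = 1
((1403 - 1*(-121)) + 4544)/(-1080 + q(65)) = ((1403 - 1*(-121)) + 4544)/(-1080 + 1) = ((1403 + 121) + 4544)/(-1079) = (1524 + 4544)*(-1/1079) = 6068*(-1/1079) = -6068/1079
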